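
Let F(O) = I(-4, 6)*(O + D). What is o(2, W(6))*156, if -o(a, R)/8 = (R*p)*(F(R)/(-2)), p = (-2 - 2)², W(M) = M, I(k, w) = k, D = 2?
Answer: -1916928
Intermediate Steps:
F(O) = -8 - 4*O (F(O) = -4*(O + 2) = -4*(2 + O) = -8 - 4*O)
p = 16 (p = (-4)² = 16)
o(a, R) = -128*R*(4 + 2*R) (o(a, R) = -8*R*16*(-8 - 4*R)/(-2) = -8*16*R*(-8 - 4*R)*(-½) = -8*16*R*(4 + 2*R) = -128*R*(4 + 2*R))
o(2, W(6))*156 = (256*6*(-2 - 1*6))*156 = (256*6*(-2 - 6))*156 = (256*6*(-8))*156 = -12288*156 = -1916928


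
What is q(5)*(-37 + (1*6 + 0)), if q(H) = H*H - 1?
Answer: -744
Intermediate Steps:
q(H) = -1 + H² (q(H) = H² - 1 = -1 + H²)
q(5)*(-37 + (1*6 + 0)) = (-1 + 5²)*(-37 + (1*6 + 0)) = (-1 + 25)*(-37 + (6 + 0)) = 24*(-37 + 6) = 24*(-31) = -744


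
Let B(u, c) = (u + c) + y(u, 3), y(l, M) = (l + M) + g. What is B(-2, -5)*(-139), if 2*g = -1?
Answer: 1807/2 ≈ 903.50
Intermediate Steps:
g = -1/2 (g = (1/2)*(-1) = -1/2 ≈ -0.50000)
y(l, M) = -1/2 + M + l (y(l, M) = (l + M) - 1/2 = (M + l) - 1/2 = -1/2 + M + l)
B(u, c) = 5/2 + c + 2*u (B(u, c) = (u + c) + (-1/2 + 3 + u) = (c + u) + (5/2 + u) = 5/2 + c + 2*u)
B(-2, -5)*(-139) = (5/2 - 5 + 2*(-2))*(-139) = (5/2 - 5 - 4)*(-139) = -13/2*(-139) = 1807/2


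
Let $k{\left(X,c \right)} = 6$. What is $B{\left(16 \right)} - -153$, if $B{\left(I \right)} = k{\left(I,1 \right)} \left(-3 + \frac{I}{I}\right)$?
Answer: $141$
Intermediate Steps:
$B{\left(I \right)} = -12$ ($B{\left(I \right)} = 6 \left(-3 + \frac{I}{I}\right) = 6 \left(-3 + 1\right) = 6 \left(-2\right) = -12$)
$B{\left(16 \right)} - -153 = -12 - -153 = -12 + 153 = 141$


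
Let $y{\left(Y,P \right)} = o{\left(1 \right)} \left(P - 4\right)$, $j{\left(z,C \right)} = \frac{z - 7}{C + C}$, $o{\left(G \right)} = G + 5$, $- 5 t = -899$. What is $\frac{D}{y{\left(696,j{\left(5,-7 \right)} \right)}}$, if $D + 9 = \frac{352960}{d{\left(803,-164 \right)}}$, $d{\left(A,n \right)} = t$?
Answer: $- \frac{12296963}{145638} \approx -84.435$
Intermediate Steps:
$t = \frac{899}{5}$ ($t = \left(- \frac{1}{5}\right) \left(-899\right) = \frac{899}{5} \approx 179.8$)
$d{\left(A,n \right)} = \frac{899}{5}$
$o{\left(G \right)} = 5 + G$
$j{\left(z,C \right)} = \frac{-7 + z}{2 C}$
$y{\left(Y,P \right)} = -24 + 6 P$ ($y{\left(Y,P \right)} = \left(5 + 1\right) \left(P - 4\right) = 6 \left(-4 + P\right) = -24 + 6 P$)
$D = \frac{1756709}{899}$ ($D = -9 + \frac{352960}{\frac{899}{5}} = -9 + 352960 \cdot \frac{5}{899} = -9 + \frac{1764800}{899} = \frac{1756709}{899} \approx 1954.1$)
$\frac{D}{y{\left(696,j{\left(5,-7 \right)} \right)}} = \frac{1756709}{899 \left(-24 + 6 \frac{-7 + 5}{2 \left(-7\right)}\right)} = \frac{1756709}{899 \left(-24 + 6 \cdot \frac{1}{2} \left(- \frac{1}{7}\right) \left(-2\right)\right)} = \frac{1756709}{899 \left(-24 + 6 \cdot \frac{1}{7}\right)} = \frac{1756709}{899 \left(-24 + \frac{6}{7}\right)} = \frac{1756709}{899 \left(- \frac{162}{7}\right)} = \frac{1756709}{899} \left(- \frac{7}{162}\right) = - \frac{12296963}{145638}$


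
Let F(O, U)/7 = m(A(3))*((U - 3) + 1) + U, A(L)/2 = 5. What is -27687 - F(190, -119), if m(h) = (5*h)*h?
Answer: 396646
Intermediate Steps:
A(L) = 10 (A(L) = 2*5 = 10)
m(h) = 5*h**2
F(O, U) = -7000 + 3507*U (F(O, U) = 7*((5*10**2)*((U - 3) + 1) + U) = 7*((5*100)*((-3 + U) + 1) + U) = 7*(500*(-2 + U) + U) = 7*((-1000 + 500*U) + U) = 7*(-1000 + 501*U) = -7000 + 3507*U)
-27687 - F(190, -119) = -27687 - (-7000 + 3507*(-119)) = -27687 - (-7000 - 417333) = -27687 - 1*(-424333) = -27687 + 424333 = 396646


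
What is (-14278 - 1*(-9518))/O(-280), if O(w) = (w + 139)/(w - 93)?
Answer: -1775480/141 ≈ -12592.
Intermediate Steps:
O(w) = (139 + w)/(-93 + w)
(-14278 - 1*(-9518))/O(-280) = (-14278 - 1*(-9518))/(((139 - 280)/(-93 - 280))) = (-14278 + 9518)/((-141/(-373))) = -4760/((-1/373*(-141))) = -4760/141/373 = -4760*373/141 = -1775480/141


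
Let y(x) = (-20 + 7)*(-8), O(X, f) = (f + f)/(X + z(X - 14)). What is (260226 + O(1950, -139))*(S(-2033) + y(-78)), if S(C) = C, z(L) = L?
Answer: -975339010491/1943 ≈ -5.0198e+8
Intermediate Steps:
O(X, f) = 2*f/(-14 + 2*X) (O(X, f) = (f + f)/(X + (X - 14)) = (2*f)/(X + (-14 + X)) = (2*f)/(-14 + 2*X) = 2*f/(-14 + 2*X))
y(x) = 104 (y(x) = -13*(-8) = 104)
(260226 + O(1950, -139))*(S(-2033) + y(-78)) = (260226 - 139/(-7 + 1950))*(-2033 + 104) = (260226 - 139/1943)*(-1929) = (505618979/1943)*(-1929) = -975339010491/1943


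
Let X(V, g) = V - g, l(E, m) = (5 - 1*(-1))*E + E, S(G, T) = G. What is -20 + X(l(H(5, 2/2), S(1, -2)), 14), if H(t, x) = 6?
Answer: 8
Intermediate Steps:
l(E, m) = 7*E (l(E, m) = (5 + 1)*E + E = 6*E + E = 7*E)
-20 + X(l(H(5, 2/2), S(1, -2)), 14) = -20 + (7*6 - 1*14) = -20 + (42 - 14) = -20 + 28 = 8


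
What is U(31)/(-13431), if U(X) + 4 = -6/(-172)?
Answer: 31/105006 ≈ 0.00029522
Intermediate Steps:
U(X) = -341/86 (U(X) = -4 - 6/(-172) = -4 - 6*(-1/172) = -4 + 3/86 = -341/86)
U(31)/(-13431) = -341/86/(-13431) = -341/86*(-1/13431) = 31/105006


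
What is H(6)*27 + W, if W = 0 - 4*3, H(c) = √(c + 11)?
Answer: -12 + 27*√17 ≈ 99.324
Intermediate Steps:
H(c) = √(11 + c)
W = -12 (W = 0 - 12 = -12)
H(6)*27 + W = √(11 + 6)*27 - 12 = √17*27 - 12 = 27*√17 - 12 = -12 + 27*√17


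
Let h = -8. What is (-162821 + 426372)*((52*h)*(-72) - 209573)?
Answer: -47339294171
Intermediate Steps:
(-162821 + 426372)*((52*h)*(-72) - 209573) = (-162821 + 426372)*((52*(-8))*(-72) - 209573) = 263551*(-416*(-72) - 209573) = 263551*(29952 - 209573) = 263551*(-179621) = -47339294171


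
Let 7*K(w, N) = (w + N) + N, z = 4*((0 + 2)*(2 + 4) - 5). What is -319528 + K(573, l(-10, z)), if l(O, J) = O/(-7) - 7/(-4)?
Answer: -31305633/98 ≈ -3.1945e+5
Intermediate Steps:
z = 28 (z = 4*(2*6 - 5) = 4*(12 - 5) = 4*7 = 28)
l(O, J) = 7/4 - O/7 (l(O, J) = O*(-⅐) - 7*(-¼) = -O/7 + 7/4 = 7/4 - O/7)
K(w, N) = w/7 + 2*N/7 (K(w, N) = ((w + N) + N)/7 = ((N + w) + N)/7 = (w + 2*N)/7 = w/7 + 2*N/7)
-319528 + K(573, l(-10, z)) = -319528 + ((⅐)*573 + 2*(7/4 - ⅐*(-10))/7) = -319528 + (573/7 + 2*(7/4 + 10/7)/7) = -319528 + (573/7 + (2/7)*(89/28)) = -319528 + (573/7 + 89/98) = -319528 + 8111/98 = -31305633/98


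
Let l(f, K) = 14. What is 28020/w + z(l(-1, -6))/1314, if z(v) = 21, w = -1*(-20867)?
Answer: 12418829/9139746 ≈ 1.3588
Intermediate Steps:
w = 20867
28020/w + z(l(-1, -6))/1314 = 28020/20867 + 21/1314 = 28020*(1/20867) + 21*(1/1314) = 28020/20867 + 7/438 = 12418829/9139746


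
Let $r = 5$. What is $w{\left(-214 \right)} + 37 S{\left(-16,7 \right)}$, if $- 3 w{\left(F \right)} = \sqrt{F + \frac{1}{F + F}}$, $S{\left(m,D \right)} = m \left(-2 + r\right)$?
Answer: $-1776 - \frac{i \sqrt{1088939}}{214} \approx -1776.0 - 4.8763 i$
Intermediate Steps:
$S{\left(m,D \right)} = 3 m$ ($S{\left(m,D \right)} = m \left(-2 + 5\right) = m 3 = 3 m$)
$w{\left(F \right)} = - \frac{\sqrt{F + \frac{1}{2 F}}}{3}$ ($w{\left(F \right)} = - \frac{\sqrt{F + \frac{1}{F + F}}}{3} = - \frac{\sqrt{F + \frac{1}{2 F}}}{3}$)
$w{\left(-214 \right)} + 37 S{\left(-16,7 \right)} = - \frac{\sqrt{\frac{2}{-214} + 4 \left(-214\right)}}{6} + 37 \cdot 3 \left(-16\right) = - \frac{\sqrt{2 \left(- \frac{1}{214}\right) - 856}}{6} + 37 \left(-48\right) = - \frac{\sqrt{- \frac{1}{107} - 856}}{6} - 1776 = - \frac{\sqrt{- \frac{91593}{107}}}{6} - 1776 = - \frac{\frac{3}{107} i \sqrt{1088939}}{6} - 1776 = - \frac{i \sqrt{1088939}}{214} - 1776 = -1776 - \frac{i \sqrt{1088939}}{214}$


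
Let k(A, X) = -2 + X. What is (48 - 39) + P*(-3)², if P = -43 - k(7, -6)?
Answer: -306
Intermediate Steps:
P = -35 (P = -43 - (-2 - 6) = -43 - 1*(-8) = -43 + 8 = -35)
(48 - 39) + P*(-3)² = (48 - 39) - 35*(-3)² = 9 - 35*9 = 9 - 315 = -306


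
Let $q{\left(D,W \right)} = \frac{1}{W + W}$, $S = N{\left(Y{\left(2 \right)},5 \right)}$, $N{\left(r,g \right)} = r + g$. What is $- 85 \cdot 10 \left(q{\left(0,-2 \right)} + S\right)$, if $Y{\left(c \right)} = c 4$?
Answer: $- \frac{21675}{2} \approx -10838.0$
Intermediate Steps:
$Y{\left(c \right)} = 4 c$
$N{\left(r,g \right)} = g + r$
$S = 13$ ($S = 5 + 4 \cdot 2 = 5 + 8 = 13$)
$q{\left(D,W \right)} = \frac{1}{2 W}$
$- 85 \cdot 10 \left(q{\left(0,-2 \right)} + S\right) = - 85 \cdot 10 \left(\frac{1}{2 \left(-2\right)} + 13\right) = - 85 \cdot 10 \left(\frac{1}{2} \left(- \frac{1}{2}\right) + 13\right) = - 85 \cdot 10 \left(- \frac{1}{4} + 13\right) = - 85 \cdot 10 \cdot \frac{51}{4} = \left(-85\right) \frac{255}{2} = - \frac{21675}{2}$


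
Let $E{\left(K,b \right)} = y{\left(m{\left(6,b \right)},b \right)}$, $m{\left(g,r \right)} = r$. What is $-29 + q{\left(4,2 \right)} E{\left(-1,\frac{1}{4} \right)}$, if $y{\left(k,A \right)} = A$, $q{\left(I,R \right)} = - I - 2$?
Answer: $- \frac{61}{2} \approx -30.5$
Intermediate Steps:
$q{\left(I,R \right)} = -2 - I$
$E{\left(K,b \right)} = b$
$-29 + q{\left(4,2 \right)} E{\left(-1,\frac{1}{4} \right)} = -29 + \frac{-2 - 4}{4} = -29 + \left(-2 - 4\right) \frac{1}{4} = -29 - \frac{3}{2} = - \frac{61}{2}$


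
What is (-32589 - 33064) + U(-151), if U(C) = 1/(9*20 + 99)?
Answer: -18317186/279 ≈ -65653.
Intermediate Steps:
U(C) = 1/279 (U(C) = 1/(180 + 99) = 1/279)
(-32589 - 33064) + U(-151) = (-32589 - 33064) + 1/279 = -65653 + 1/279 = -18317186/279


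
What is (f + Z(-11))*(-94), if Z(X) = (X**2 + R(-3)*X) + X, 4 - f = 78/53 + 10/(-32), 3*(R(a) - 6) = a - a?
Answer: -1866887/424 ≈ -4403.0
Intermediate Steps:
R(a) = 6 (R(a) = 6 + (a - a)/3 = 6 + (1/3)*0 = 6 + 0 = 6)
f = 2409/848 (f = 4 - (78/53 + 10/(-32)) = 4 - (78*(1/53) + 10*(-1/32)) = 4 - (78/53 - 5/16) = 4 - 1*983/848 = 4 - 983/848 = 2409/848 ≈ 2.8408)
Z(X) = X**2 + 7*X (Z(X) = (X**2 + 6*X) + X = X**2 + 7*X)
(f + Z(-11))*(-94) = (2409/848 - 11*(7 - 11))*(-94) = (2409/848 - 11*(-4))*(-94) = (2409/848 + 44)*(-94) = (39721/848)*(-94) = -1866887/424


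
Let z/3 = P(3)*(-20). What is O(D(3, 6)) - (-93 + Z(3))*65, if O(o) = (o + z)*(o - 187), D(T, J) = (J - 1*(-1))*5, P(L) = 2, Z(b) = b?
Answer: 18770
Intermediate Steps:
D(T, J) = 5 + 5*J (D(T, J) = (J + 1)*5 = (1 + J)*5 = 5 + 5*J)
z = -120 (z = 3*(2*(-20)) = 3*(-40) = -120)
O(o) = (-187 + o)*(-120 + o) (O(o) = (o - 120)*(o - 187) = (-120 + o)*(-187 + o) = (-187 + o)*(-120 + o))
O(D(3, 6)) - (-93 + Z(3))*65 = (22440 + (5 + 5*6)² - 307*(5 + 5*6)) - (-93 + 3)*65 = (22440 + (5 + 30)² - 307*(5 + 30)) - (-90)*65 = (22440 + 35² - 307*35) - 1*(-5850) = (22440 + 1225 - 10745) + 5850 = 12920 + 5850 = 18770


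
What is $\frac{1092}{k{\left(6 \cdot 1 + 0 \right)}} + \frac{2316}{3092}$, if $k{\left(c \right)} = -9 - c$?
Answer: $- \frac{278477}{3865} \approx -72.051$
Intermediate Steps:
$\frac{1092}{k{\left(6 \cdot 1 + 0 \right)}} + \frac{2316}{3092} = \frac{1092}{-9 - \left(6 \cdot 1 + 0\right)} + \frac{2316}{3092} = \frac{1092}{-9 - \left(6 + 0\right)} + 2316 \cdot \frac{1}{3092} = \frac{1092}{-9 - 6} + \frac{579}{773} = \frac{1092}{-15} + \frac{579}{773} = 1092 \left(- \frac{1}{15}\right) + \frac{579}{773} = - \frac{364}{5} + \frac{579}{773} = - \frac{278477}{3865}$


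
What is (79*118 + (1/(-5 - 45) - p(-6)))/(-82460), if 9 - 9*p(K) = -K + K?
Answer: -466049/4123000 ≈ -0.11304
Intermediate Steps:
p(K) = 1 (p(K) = 1 - (-K + K)/9 = 1 - 1/9*0 = 1 + 0 = 1)
(79*118 + (1/(-5 - 45) - p(-6)))/(-82460) = (79*118 + (1/(-5 - 45) - 1*1))/(-82460) = (9322 + (1/(-50) - 1))*(-1/82460) = (9322 + (-1/50 - 1))*(-1/82460) = (9322 - 51/50)*(-1/82460) = (466049/50)*(-1/82460) = -466049/4123000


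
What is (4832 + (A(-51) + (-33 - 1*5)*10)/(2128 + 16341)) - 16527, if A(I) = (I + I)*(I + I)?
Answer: -215984931/18469 ≈ -11694.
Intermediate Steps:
A(I) = 4*I² (A(I) = (2*I)*(2*I) = 4*I²)
(4832 + (A(-51) + (-33 - 1*5)*10)/(2128 + 16341)) - 16527 = (4832 + (4*(-51)² + (-33 - 1*5)*10)/(2128 + 16341)) - 16527 = (4832 + (4*2601 + (-33 - 5)*10)/18469) - 16527 = (4832 + (10404 - 38*10)*(1/18469)) - 16527 = (4832 + (10404 - 380)*(1/18469)) - 16527 = (4832 + 10024*(1/18469)) - 16527 = (4832 + 10024/18469) - 16527 = 89252232/18469 - 16527 = -215984931/18469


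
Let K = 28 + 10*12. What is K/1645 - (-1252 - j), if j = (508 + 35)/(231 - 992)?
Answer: 1566529333/1251845 ≈ 1251.4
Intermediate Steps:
K = 148 (K = 28 + 120 = 148)
j = -543/761 (j = 543/(-761) = 543*(-1/761) = -543/761 ≈ -0.71353)
K/1645 - (-1252 - j) = 148/1645 - (-1252 - 1*(-543/761)) = 148*(1/1645) - (-1252 + 543/761) = 148/1645 - 1*(-952229/761) = 148/1645 + 952229/761 = 1566529333/1251845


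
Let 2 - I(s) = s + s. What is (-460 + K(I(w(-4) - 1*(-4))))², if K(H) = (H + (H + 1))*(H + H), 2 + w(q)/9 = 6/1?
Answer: 562638400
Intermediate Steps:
w(q) = 36 (w(q) = -18 + 9*(6/1) = -18 + 9*(6*1) = -18 + 9*6 = -18 + 54 = 36)
I(s) = 2 - 2*s (I(s) = 2 - (s + s) = 2 - 2*s)
K(H) = 2*H*(1 + 2*H) (K(H) = (H + (1 + H))*(2*H) = (1 + 2*H)*(2*H) = 2*H*(1 + 2*H))
(-460 + K(I(w(-4) - 1*(-4))))² = (-460 + 2*(2 - 2*(36 - 1*(-4)))*(1 + 2*(2 - 2*(36 - 1*(-4)))))² = (-460 + 2*(2 - 2*(36 + 4))*(1 + 2*(2 - 2*(36 + 4))))² = (-460 + 2*(2 - 2*40)*(1 + 2*(2 - 2*40)))² = (-460 + 2*(2 - 80)*(1 + 2*(2 - 80)))² = (-460 + 2*(-78)*(1 + 2*(-78)))² = (-460 + 2*(-78)*(1 - 156))² = (-460 + 2*(-78)*(-155))² = (-460 + 24180)² = 23720² = 562638400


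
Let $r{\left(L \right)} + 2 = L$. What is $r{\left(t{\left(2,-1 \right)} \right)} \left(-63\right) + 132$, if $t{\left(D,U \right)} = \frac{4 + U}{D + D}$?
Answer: $\frac{843}{4} \approx 210.75$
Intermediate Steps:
$t{\left(D,U \right)} = \frac{4 + U}{2 D}$
$r{\left(L \right)} = -2 + L$
$r{\left(t{\left(2,-1 \right)} \right)} \left(-63\right) + 132 = \left(-2 + \frac{4 - 1}{2 \cdot 2}\right) \left(-63\right) + 132 = \left(-2 + \frac{1}{2} \cdot \frac{1}{2} \cdot 3\right) \left(-63\right) + 132 = \left(-2 + \frac{3}{4}\right) \left(-63\right) + 132 = \left(- \frac{5}{4}\right) \left(-63\right) + 132 = \frac{315}{4} + 132 = \frac{843}{4}$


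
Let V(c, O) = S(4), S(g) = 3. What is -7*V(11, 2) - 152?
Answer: -173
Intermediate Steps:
V(c, O) = 3
-7*V(11, 2) - 152 = -7*3 - 152 = -21 - 152 = -173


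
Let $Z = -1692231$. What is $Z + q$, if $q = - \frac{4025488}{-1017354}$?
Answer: $- \frac{860796975643}{508677} \approx -1.6922 \cdot 10^{6}$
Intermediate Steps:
$q = \frac{2012744}{508677}$ ($q = \left(-4025488\right) \left(- \frac{1}{1017354}\right) = \frac{2012744}{508677} \approx 3.9568$)
$Z + q = -1692231 + \frac{2012744}{508677} = - \frac{860796975643}{508677}$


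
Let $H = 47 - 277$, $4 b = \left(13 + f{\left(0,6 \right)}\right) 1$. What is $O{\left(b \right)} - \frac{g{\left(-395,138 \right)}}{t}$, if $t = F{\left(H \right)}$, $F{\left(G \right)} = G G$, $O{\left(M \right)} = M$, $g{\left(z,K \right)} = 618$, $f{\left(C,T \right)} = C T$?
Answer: $\frac{171307}{52900} \approx 3.2383$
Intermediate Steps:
$b = \frac{13}{4}$ ($b = \frac{\left(13 + 0 \cdot 6\right) 1}{4} = \frac{\left(13 + 0\right) 1}{4} = \frac{13 \cdot 1}{4} = \frac{1}{4} \cdot 13 = \frac{13}{4} \approx 3.25$)
$H = -230$ ($H = 47 - 277 = -230$)
$F{\left(G \right)} = G^{2}$
$t = 52900$ ($t = \left(-230\right)^{2} = 52900$)
$O{\left(b \right)} - \frac{g{\left(-395,138 \right)}}{t} = \frac{13}{4} - \frac{618}{52900} = \frac{13}{4} - 618 \cdot \frac{1}{52900} = \frac{13}{4} - \frac{309}{26450} = \frac{171307}{52900}$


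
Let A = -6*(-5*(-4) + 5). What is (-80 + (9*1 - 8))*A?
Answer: 11850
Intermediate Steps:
A = -150 (A = -6*(20 + 5) = -6*25 = -150)
(-80 + (9*1 - 8))*A = (-80 + (9*1 - 8))*(-150) = (-80 + (9 - 8))*(-150) = (-80 + 1)*(-150) = -79*(-150) = 11850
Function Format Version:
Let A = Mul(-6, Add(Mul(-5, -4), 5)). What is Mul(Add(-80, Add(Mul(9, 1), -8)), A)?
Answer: 11850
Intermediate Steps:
A = -150 (A = Mul(-6, Add(20, 5)) = Mul(-6, 25) = -150)
Mul(Add(-80, Add(Mul(9, 1), -8)), A) = Mul(Add(-80, Add(Mul(9, 1), -8)), -150) = Mul(Add(-80, Add(9, -8)), -150) = Mul(Add(-80, 1), -150) = Mul(-79, -150) = 11850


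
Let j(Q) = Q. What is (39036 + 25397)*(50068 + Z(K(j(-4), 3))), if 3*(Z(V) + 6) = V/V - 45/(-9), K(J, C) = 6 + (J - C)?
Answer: 3225773712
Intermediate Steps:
K(J, C) = 6 + J - C
Z(V) = -4 (Z(V) = -6 + (V/V - 45/(-9))/3 = -6 + (1 - 45*(-⅑))/3 = -6 + (1 + 5)/3 = -6 + (⅓)*6 = -6 + 2 = -4)
(39036 + 25397)*(50068 + Z(K(j(-4), 3))) = (39036 + 25397)*(50068 - 4) = 64433*50064 = 3225773712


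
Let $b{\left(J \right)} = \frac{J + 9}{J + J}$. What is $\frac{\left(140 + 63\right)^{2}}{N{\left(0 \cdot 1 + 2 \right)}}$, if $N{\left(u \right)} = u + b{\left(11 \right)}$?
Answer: $\frac{453299}{32} \approx 14166.0$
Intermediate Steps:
$b{\left(J \right)} = \frac{9 + J}{2 J}$
$N{\left(u \right)} = \frac{10}{11} + u$ ($N{\left(u \right)} = u + \frac{9 + 11}{2 \cdot 11} = u + \frac{1}{2} \cdot \frac{1}{11} \cdot 20 = u + \frac{10}{11} = \frac{10}{11} + u$)
$\frac{\left(140 + 63\right)^{2}}{N{\left(0 \cdot 1 + 2 \right)}} = \frac{\left(140 + 63\right)^{2}}{\frac{10}{11} + \left(0 \cdot 1 + 2\right)} = \frac{203^{2}}{\frac{10}{11} + \left(0 + 2\right)} = \frac{41209}{\frac{10}{11} + 2} = \frac{41209}{\frac{32}{11}} = 41209 \cdot \frac{11}{32} = \frac{453299}{32}$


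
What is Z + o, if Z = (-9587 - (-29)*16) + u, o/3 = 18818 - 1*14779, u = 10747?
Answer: 13741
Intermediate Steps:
o = 12117 (o = 3*(18818 - 1*14779) = 3*(18818 - 14779) = 3*4039 = 12117)
Z = 1624 (Z = (-9587 - (-29)*16) + 10747 = (-9587 - 1*(-464)) + 10747 = (-9587 + 464) + 10747 = -9123 + 10747 = 1624)
Z + o = 1624 + 12117 = 13741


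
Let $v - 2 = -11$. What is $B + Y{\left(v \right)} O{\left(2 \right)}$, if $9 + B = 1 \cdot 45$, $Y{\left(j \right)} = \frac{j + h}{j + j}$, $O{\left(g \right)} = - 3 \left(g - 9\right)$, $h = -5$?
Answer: $\frac{157}{3} \approx 52.333$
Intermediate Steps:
$v = -9$ ($v = 2 - 11 = -9$)
$O{\left(g \right)} = 27 - 3 g$ ($O{\left(g \right)} = - 3 \left(-9 + g\right) = 27 - 3 g$)
$Y{\left(j \right)} = \frac{-5 + j}{2 j}$ ($Y{\left(j \right)} = \frac{j - 5}{j + j} = \frac{-5 + j}{2 j}$)
$B = 36$ ($B = -9 + 1 \cdot 45 = -9 + 45 = 36$)
$B + Y{\left(v \right)} O{\left(2 \right)} = 36 + \frac{-5 - 9}{2 \left(-9\right)} \left(27 - 6\right) = 36 + \frac{1}{2} \left(- \frac{1}{9}\right) \left(-14\right) \left(27 - 6\right) = 36 + \frac{7}{9} \cdot 21 = 36 + \frac{49}{3} = \frac{157}{3}$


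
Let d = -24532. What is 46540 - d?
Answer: 71072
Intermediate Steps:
46540 - d = 46540 - 1*(-24532) = 46540 + 24532 = 71072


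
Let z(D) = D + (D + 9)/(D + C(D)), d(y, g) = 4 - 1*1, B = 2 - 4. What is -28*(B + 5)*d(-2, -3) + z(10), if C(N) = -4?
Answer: -1433/6 ≈ -238.83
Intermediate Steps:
B = -2
d(y, g) = 3 (d(y, g) = 4 - 1 = 3)
z(D) = D + (9 + D)/(-4 + D) (z(D) = D + (D + 9)/(D - 4) = D + (9 + D)/(-4 + D))
-28*(B + 5)*d(-2, -3) + z(10) = -28*(-2 + 5)*3 + (9 + 10**2 - 3*10)/(-4 + 10) = -84*3 + (9 + 100 - 30)/6 = -28*9 + (1/6)*79 = -252 + 79/6 = -1433/6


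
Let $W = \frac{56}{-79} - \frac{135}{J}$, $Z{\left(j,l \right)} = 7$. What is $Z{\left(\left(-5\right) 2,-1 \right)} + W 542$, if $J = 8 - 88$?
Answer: $\frac{339651}{632} \approx 537.42$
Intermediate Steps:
$J = -80$ ($J = 8 - 88 = -80$)
$W = \frac{1237}{1264}$ ($W = \frac{56}{-79} - \frac{135}{-80} = 56 \left(- \frac{1}{79}\right) - - \frac{27}{16} = - \frac{56}{79} + \frac{27}{16} = \frac{1237}{1264} \approx 0.97864$)
$Z{\left(\left(-5\right) 2,-1 \right)} + W 542 = 7 + \frac{1237}{1264} \cdot 542 = 7 + \frac{335227}{632} = \frac{339651}{632}$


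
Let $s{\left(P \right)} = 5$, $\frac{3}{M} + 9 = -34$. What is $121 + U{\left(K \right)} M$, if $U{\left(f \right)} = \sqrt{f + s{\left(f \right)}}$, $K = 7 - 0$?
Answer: $121 - \frac{6 \sqrt{3}}{43} \approx 120.76$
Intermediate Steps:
$M = - \frac{3}{43}$ ($M = \frac{3}{-9 - 34} = \frac{3}{-43} = 3 \left(- \frac{1}{43}\right) = - \frac{3}{43} \approx -0.069767$)
$K = 7$ ($K = 7 + 0 = 7$)
$U{\left(f \right)} = \sqrt{5 + f}$ ($U{\left(f \right)} = \sqrt{f + 5} = \sqrt{5 + f}$)
$121 + U{\left(K \right)} M = 121 + \sqrt{5 + 7} \left(- \frac{3}{43}\right) = 121 + \sqrt{12} \left(- \frac{3}{43}\right) = 121 + 2 \sqrt{3} \left(- \frac{3}{43}\right) = 121 - \frac{6 \sqrt{3}}{43}$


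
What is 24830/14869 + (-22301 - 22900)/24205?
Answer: -71083519/359904145 ≈ -0.19751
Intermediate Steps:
24830/14869 + (-22301 - 22900)/24205 = 24830*(1/14869) - 45201*1/24205 = 24830/14869 - 45201/24205 = -71083519/359904145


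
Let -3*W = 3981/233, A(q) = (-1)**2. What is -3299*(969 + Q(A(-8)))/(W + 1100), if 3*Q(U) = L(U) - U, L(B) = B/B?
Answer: -248279441/84991 ≈ -2921.2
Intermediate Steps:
A(q) = 1
W = -1327/233 ≈ -5.6953
L(B) = 1
Q(U) = 1/3 - U/3 (Q(U) = (1 - U)/3 = 1/3 - U/3)
-3299*(969 + Q(A(-8)))/(W + 1100) = -3299*(969 + (1/3 - 1/3*1))/(-1327/233 + 1100) = -3299/(254973/(233*(969 + (1/3 - 1/3)))) = -3299/(254973/(233*(969 + 0))) = -3299/((254973/233)/969) = -3299/((254973/233)*(1/969)) = -3299/84991/75259 = -3299*75259/84991 = -248279441/84991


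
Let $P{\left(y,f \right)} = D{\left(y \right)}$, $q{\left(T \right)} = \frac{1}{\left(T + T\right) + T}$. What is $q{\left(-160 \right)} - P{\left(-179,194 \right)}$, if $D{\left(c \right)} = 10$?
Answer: $- \frac{4801}{480} \approx -10.002$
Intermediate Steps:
$q{\left(T \right)} = \frac{1}{3 T}$ ($q{\left(T \right)} = \frac{1}{2 T + T} = \frac{1}{3 T}$)
$P{\left(y,f \right)} = 10$
$q{\left(-160 \right)} - P{\left(-179,194 \right)} = \frac{1}{3 \left(-160\right)} - 10 = \frac{1}{3} \left(- \frac{1}{160}\right) - 10 = - \frac{1}{480} - 10 = - \frac{4801}{480}$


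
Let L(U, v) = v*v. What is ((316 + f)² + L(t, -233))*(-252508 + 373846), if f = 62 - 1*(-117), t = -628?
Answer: 36318162132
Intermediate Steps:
f = 179 (f = 62 + 117 = 179)
L(U, v) = v²
((316 + f)² + L(t, -233))*(-252508 + 373846) = ((316 + 179)² + (-233)²)*(-252508 + 373846) = (495² + 54289)*121338 = (245025 + 54289)*121338 = 299314*121338 = 36318162132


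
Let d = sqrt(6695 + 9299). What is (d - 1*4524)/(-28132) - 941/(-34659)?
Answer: 3524414/18750519 - sqrt(15994)/28132 ≈ 0.18347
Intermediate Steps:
d = sqrt(15994) ≈ 126.47
(d - 1*4524)/(-28132) - 941/(-34659) = (sqrt(15994) - 1*4524)/(-28132) - 941/(-34659) = (sqrt(15994) - 4524)*(-1/28132) - 941*(-1/34659) = (-4524 + sqrt(15994))*(-1/28132) + 941/34659 = (87/541 - sqrt(15994)/28132) + 941/34659 = 3524414/18750519 - sqrt(15994)/28132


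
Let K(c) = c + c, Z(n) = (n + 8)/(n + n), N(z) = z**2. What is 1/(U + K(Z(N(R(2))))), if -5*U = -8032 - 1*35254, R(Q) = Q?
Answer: 5/43301 ≈ 0.00011547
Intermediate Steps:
Z(n) = (8 + n)/(2*n) (Z(n) = (8 + n)/((2*n)) = (8 + n)*(1/(2*n)) = (8 + n)/(2*n))
K(c) = 2*c
U = 43286/5 (U = -(-8032 - 1*35254)/5 = -(-8032 - 35254)/5 = -1/5*(-43286) = 43286/5 ≈ 8657.2)
1/(U + K(Z(N(R(2))))) = 1/(43286/5 + 2*((8 + 2**2)/(2*(2**2)))) = 1/(43286/5 + 2*((1/2)*(8 + 4)/4)) = 1/(43286/5 + 2*((1/2)*(1/4)*12)) = 1/(43286/5 + 2*(3/2)) = 1/(43286/5 + 3) = 1/(43301/5) = 5/43301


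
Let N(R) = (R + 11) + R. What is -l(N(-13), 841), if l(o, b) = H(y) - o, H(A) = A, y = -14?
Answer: -1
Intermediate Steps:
N(R) = 11 + 2*R (N(R) = (11 + R) + R = 11 + 2*R)
l(o, b) = -14 - o
-l(N(-13), 841) = -(-14 - (11 + 2*(-13))) = -(-14 - (11 - 26)) = -(-14 - 1*(-15)) = -(-14 + 15) = -1*1 = -1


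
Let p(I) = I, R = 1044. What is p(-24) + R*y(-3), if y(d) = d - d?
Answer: -24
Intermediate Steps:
y(d) = 0
p(-24) + R*y(-3) = -24 + 1044*0 = -24 + 0 = -24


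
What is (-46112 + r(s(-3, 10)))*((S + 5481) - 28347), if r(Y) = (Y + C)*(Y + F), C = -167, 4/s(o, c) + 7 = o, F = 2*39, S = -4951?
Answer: 41101175252/25 ≈ 1.6440e+9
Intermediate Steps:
F = 78
s(o, c) = 4/(-7 + o)
r(Y) = (-167 + Y)*(78 + Y) (r(Y) = (Y - 167)*(Y + 78) = (-167 + Y)*(78 + Y))
(-46112 + r(s(-3, 10)))*((S + 5481) - 28347) = (-46112 + (-13026 + (4/(-7 - 3))² - 356/(-7 - 3)))*((-4951 + 5481) - 28347) = (-46112 + (-13026 + (4/(-10))² - 356/(-10)))*(530 - 28347) = (-46112 + (-13026 + (4*(-⅒))² - 356*(-1)/10))*(-27817) = (-46112 + (-13026 + (-⅖)² - 89*(-⅖)))*(-27817) = (-46112 + (-13026 + 4/25 + 178/5))*(-27817) = (-46112 - 324756/25)*(-27817) = -1477556/25*(-27817) = 41101175252/25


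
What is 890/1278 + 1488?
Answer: 951277/639 ≈ 1488.7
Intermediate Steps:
890/1278 + 1488 = (1/1278)*890 + 1488 = 445/639 + 1488 = 951277/639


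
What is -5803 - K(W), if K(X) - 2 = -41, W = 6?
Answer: -5764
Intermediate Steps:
K(X) = -39 (K(X) = 2 - 41 = -39)
-5803 - K(W) = -5803 - 1*(-39) = -5803 + 39 = -5764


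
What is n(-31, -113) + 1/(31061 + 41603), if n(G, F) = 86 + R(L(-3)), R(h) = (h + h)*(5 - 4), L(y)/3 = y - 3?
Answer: 3633201/72664 ≈ 50.000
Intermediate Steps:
L(y) = -9 + 3*y (L(y) = 3*(y - 3) = 3*(-3 + y) = -9 + 3*y)
R(h) = 2*h (R(h) = (2*h)*1 = 2*h)
n(G, F) = 50 (n(G, F) = 86 + 2*(-9 + 3*(-3)) = 86 + 2*(-9 - 9) = 86 + 2*(-18) = 86 - 36 = 50)
n(-31, -113) + 1/(31061 + 41603) = 50 + 1/(31061 + 41603) = 50 + 1/72664 = 3633201/72664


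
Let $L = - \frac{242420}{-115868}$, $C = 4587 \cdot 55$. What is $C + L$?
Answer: $\frac{7308000200}{28967} \approx 2.5229 \cdot 10^{5}$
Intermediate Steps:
$C = 252285$
$L = \frac{60605}{28967}$ ($L = \left(-242420\right) \left(- \frac{1}{115868}\right) = \frac{60605}{28967} \approx 2.0922$)
$C + L = 252285 + \frac{60605}{28967} = \frac{7308000200}{28967}$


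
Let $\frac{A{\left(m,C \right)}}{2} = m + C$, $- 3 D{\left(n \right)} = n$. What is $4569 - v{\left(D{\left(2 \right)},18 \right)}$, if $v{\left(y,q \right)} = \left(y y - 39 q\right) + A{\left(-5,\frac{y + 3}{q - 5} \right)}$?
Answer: $\frac{617783}{117} \approx 5280.2$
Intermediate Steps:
$D{\left(n \right)} = - \frac{n}{3}$
$A{\left(m,C \right)} = 2 C + 2 m$ ($A{\left(m,C \right)} = 2 \left(m + C\right) = 2 \left(C + m\right) = 2 C + 2 m$)
$v{\left(y,q \right)} = -10 + y^{2} - 39 q + \frac{2 \left(3 + y\right)}{-5 + q}$ ($v{\left(y,q \right)} = \left(y y - 39 q\right) + \left(2 \frac{y + 3}{q - 5} + 2 \left(-5\right)\right) = \left(y^{2} - 39 q\right) - \left(10 - 2 \frac{3 + y}{-5 + q}\right) = \left(y^{2} - 39 q\right) - \left(10 - \frac{2 \left(3 + y\right)}{-5 + q}\right) = -10 + y^{2} - 39 q + \frac{2 \left(3 + y\right)}{-5 + q}$)
$4569 - v{\left(D{\left(2 \right)},18 \right)} = 4569 - \frac{6 + 2 \left(\left(- \frac{1}{3}\right) 2\right) + \left(-5 + 18\right) \left(-10 + \left(\left(- \frac{1}{3}\right) 2\right)^{2} - 702\right)}{-5 + 18} = 4569 - \frac{6 + 2 \left(- \frac{2}{3}\right) + 13 \left(-10 + \left(- \frac{2}{3}\right)^{2} - 702\right)}{13} = 4569 - \frac{6 - \frac{4}{3} + 13 \left(-10 + \frac{4}{9} - 702\right)}{13} = 4569 - \frac{6 - \frac{4}{3} + 13 \left(- \frac{6404}{9}\right)}{13} = 4569 - \frac{6 - \frac{4}{3} - \frac{83252}{9}}{13} = 4569 - \frac{1}{13} \left(- \frac{83210}{9}\right) = 4569 - - \frac{83210}{117} = 4569 + \frac{83210}{117} = \frac{617783}{117}$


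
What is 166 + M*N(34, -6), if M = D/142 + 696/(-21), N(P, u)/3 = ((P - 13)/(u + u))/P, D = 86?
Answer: 1651409/9656 ≈ 171.02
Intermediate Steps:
N(P, u) = 3*(-13 + P)/(2*P*u) (N(P, u) = 3*(((P - 13)/(u + u))/P) = 3*(((-13 + P)/((2*u)))/P) = 3*(((-13 + P)*(1/(2*u)))/P) = 3*(((-13 + P)/(2*u))/P) = 3*((-13 + P)/(2*P*u)) = 3*(-13 + P)/(2*P*u))
M = -16171/497 (M = 86/142 + 696/(-21) = 86*(1/142) + 696*(-1/21) = 43/71 - 232/7 = -16171/497 ≈ -32.537)
166 + M*N(34, -6) = 166 - 48513*(-13 + 34)/(994*34*(-6)) = 166 - 48513*(-1)*21/(994*34*6) = 166 - 16171/497*(-21/136) = 166 + 48513/9656 = 1651409/9656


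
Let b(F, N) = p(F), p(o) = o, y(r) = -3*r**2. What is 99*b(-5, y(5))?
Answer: -495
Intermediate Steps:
b(F, N) = F
99*b(-5, y(5)) = 99*(-5) = -495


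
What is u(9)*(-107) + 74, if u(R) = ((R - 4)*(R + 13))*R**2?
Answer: -953296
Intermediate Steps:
u(R) = R**2*(-4 + R)*(13 + R) (u(R) = ((-4 + R)*(13 + R))*R**2 = R**2*(-4 + R)*(13 + R))
u(9)*(-107) + 74 = (9**2*(-52 + 9**2 + 9*9))*(-107) + 74 = (81*(-52 + 81 + 81))*(-107) + 74 = (81*110)*(-107) + 74 = 8910*(-107) + 74 = -953370 + 74 = -953296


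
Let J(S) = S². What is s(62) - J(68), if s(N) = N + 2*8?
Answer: -4546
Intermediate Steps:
s(N) = 16 + N (s(N) = N + 16 = 16 + N)
s(62) - J(68) = (16 + 62) - 1*68² = 78 - 1*4624 = 78 - 4624 = -4546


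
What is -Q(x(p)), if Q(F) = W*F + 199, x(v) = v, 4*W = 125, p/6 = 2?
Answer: -574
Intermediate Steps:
p = 12 (p = 6*2 = 12)
W = 125/4 (W = (¼)*125 = 125/4 ≈ 31.250)
Q(F) = 199 + 125*F/4 (Q(F) = 125*F/4 + 199 = 199 + 125*F/4)
-Q(x(p)) = -(199 + (125/4)*12) = -(199 + 375) = -1*574 = -574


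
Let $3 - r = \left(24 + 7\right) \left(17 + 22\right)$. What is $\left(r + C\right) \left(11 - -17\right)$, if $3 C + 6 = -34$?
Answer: $- \frac{102424}{3} \approx -34141.0$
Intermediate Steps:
$C = - \frac{40}{3}$ ($C = -2 + \frac{1}{3} \left(-34\right) = -2 - \frac{34}{3} = - \frac{40}{3} \approx -13.333$)
$r = -1206$ ($r = 3 - \left(24 + 7\right) \left(17 + 22\right) = 3 - 31 \cdot 39 = 3 - 1209 = -1206$)
$\left(r + C\right) \left(11 - -17\right) = \left(-1206 - \frac{40}{3}\right) \left(11 - -17\right) = - \frac{3658 \left(11 + 17\right)}{3} = \left(- \frac{3658}{3}\right) 28 = - \frac{102424}{3}$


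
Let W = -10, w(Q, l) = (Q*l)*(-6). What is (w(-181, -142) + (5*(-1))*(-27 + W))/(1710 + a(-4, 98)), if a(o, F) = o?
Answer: -154027/1706 ≈ -90.285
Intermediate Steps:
w(Q, l) = -6*Q*l
(w(-181, -142) + (5*(-1))*(-27 + W))/(1710 + a(-4, 98)) = (-6*(-181)*(-142) + (5*(-1))*(-27 - 10))/(1710 - 4) = (-154212 - 5*(-37))/1706 = (-154212 + 185)*(1/1706) = -154027*1/1706 = -154027/1706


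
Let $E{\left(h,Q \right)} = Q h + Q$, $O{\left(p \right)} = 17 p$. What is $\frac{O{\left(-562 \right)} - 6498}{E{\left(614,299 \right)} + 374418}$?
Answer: $- \frac{16052}{558303} \approx -0.028751$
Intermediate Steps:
$E{\left(h,Q \right)} = Q + Q h$
$\frac{O{\left(-562 \right)} - 6498}{E{\left(614,299 \right)} + 374418} = \frac{17 \left(-562\right) - 6498}{299 \left(1 + 614\right) + 374418} = \frac{-9554 + \left(-149260 + 142762\right)}{299 \cdot 615 + 374418} = \frac{-9554 - 6498}{183885 + 374418} = - \frac{16052}{558303}$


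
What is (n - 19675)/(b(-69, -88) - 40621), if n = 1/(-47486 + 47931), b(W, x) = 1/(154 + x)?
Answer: 33991452/70178725 ≈ 0.48436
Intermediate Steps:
n = 1/445 ≈ 0.0022472
(n - 19675)/(b(-69, -88) - 40621) = (1/445 - 19675)/(1/(154 - 88) - 40621) = -8755374/(445*(1/66 - 40621)) = -8755374/(445*(-2680985/66)) = -8755374/445*(-66/2680985) = 33991452/70178725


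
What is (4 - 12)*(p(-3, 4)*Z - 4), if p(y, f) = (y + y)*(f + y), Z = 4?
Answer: 224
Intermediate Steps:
p(y, f) = 2*y*(f + y) (p(y, f) = (2*y)*(f + y) = 2*y*(f + y))
(4 - 12)*(p(-3, 4)*Z - 4) = (4 - 12)*((2*(-3)*(4 - 3))*4 - 4) = -8*((2*(-3)*1)*4 - 4) = -8*(-6*4 - 4) = -8*(-24 - 4) = -8*(-28) = 224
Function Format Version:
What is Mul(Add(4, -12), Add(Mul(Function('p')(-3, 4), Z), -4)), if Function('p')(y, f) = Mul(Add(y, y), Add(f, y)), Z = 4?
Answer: 224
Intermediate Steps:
Function('p')(y, f) = Mul(2, y, Add(f, y)) (Function('p')(y, f) = Mul(Mul(2, y), Add(f, y)) = Mul(2, y, Add(f, y)))
Mul(Add(4, -12), Add(Mul(Function('p')(-3, 4), Z), -4)) = Mul(Add(4, -12), Add(Mul(Mul(2, -3, Add(4, -3)), 4), -4)) = Mul(-8, Add(Mul(Mul(2, -3, 1), 4), -4)) = Mul(-8, Add(Mul(-6, 4), -4)) = Mul(-8, Add(-24, -4)) = Mul(-8, -28) = 224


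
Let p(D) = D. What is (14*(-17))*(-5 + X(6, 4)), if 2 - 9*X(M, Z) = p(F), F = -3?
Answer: 9520/9 ≈ 1057.8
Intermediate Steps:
X(M, Z) = 5/9 (X(M, Z) = 2/9 - ⅑*(-3) = 2/9 + ⅓ = 5/9)
(14*(-17))*(-5 + X(6, 4)) = (14*(-17))*(-5 + 5/9) = -238*(-40/9) = 9520/9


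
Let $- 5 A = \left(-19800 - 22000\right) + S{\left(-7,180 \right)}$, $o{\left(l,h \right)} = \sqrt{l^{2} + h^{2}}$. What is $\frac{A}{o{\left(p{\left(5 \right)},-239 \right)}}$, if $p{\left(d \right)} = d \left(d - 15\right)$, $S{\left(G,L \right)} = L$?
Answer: $\frac{8324 \sqrt{59621}}{59621} \approx 34.09$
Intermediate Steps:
$p{\left(d \right)} = d \left(-15 + d\right)$
$o{\left(l,h \right)} = \sqrt{h^{2} + l^{2}}$
$A = 8324$ ($A = - \frac{\left(-19800 - 22000\right) + 180}{5} = - \frac{-41800 + 180}{5} = \left(- \frac{1}{5}\right) \left(-41620\right) = 8324$)
$\frac{A}{o{\left(p{\left(5 \right)},-239 \right)}} = \frac{8324}{\sqrt{\left(-239\right)^{2} + \left(5 \left(-15 + 5\right)\right)^{2}}} = \frac{8324}{\sqrt{57121 + \left(5 \left(-10\right)\right)^{2}}} = \frac{8324}{\sqrt{57121 + \left(-50\right)^{2}}} = \frac{8324}{\sqrt{57121 + 2500}} = \frac{8324}{\sqrt{59621}} = 8324 \frac{\sqrt{59621}}{59621} = \frac{8324 \sqrt{59621}}{59621}$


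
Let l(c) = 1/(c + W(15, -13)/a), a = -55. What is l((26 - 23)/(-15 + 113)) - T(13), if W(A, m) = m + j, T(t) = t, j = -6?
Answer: -20961/2027 ≈ -10.341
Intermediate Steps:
W(A, m) = -6 + m (W(A, m) = m - 6 = -6 + m)
l(c) = 1/(19/55 + c) (l(c) = 1/(c + (-6 - 13)/(-55)) = 1/(c - 19*(-1/55)) = 1/(c + 19/55) = 1/(19/55 + c))
l((26 - 23)/(-15 + 113)) - T(13) = 55/(19 + 55*((26 - 23)/(-15 + 113))) - 1*13 = 55/(19 + 55*(3/98)) - 13 = 55/(19 + 165/98) - 13 = 55/(2027/98) - 13 = 55*(98/2027) - 13 = 5390/2027 - 13 = -20961/2027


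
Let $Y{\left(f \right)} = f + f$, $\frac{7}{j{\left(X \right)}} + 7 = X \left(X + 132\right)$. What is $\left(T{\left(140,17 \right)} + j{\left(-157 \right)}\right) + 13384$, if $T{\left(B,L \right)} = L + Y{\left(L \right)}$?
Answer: $\frac{52638337}{3918} \approx 13435.0$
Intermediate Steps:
$j{\left(X \right)} = \frac{7}{-7 + X \left(132 + X\right)}$ ($j{\left(X \right)} = \frac{7}{-7 + X \left(X + 132\right)} = \frac{7}{-7 + X \left(132 + X\right)}$)
$Y{\left(f \right)} = 2 f$
$T{\left(B,L \right)} = 3 L$ ($T{\left(B,L \right)} = L + 2 L = 3 L$)
$\left(T{\left(140,17 \right)} + j{\left(-157 \right)}\right) + 13384 = \left(3 \cdot 17 + \frac{7}{-7 + \left(-157\right)^{2} + 132 \left(-157\right)}\right) + 13384 = \left(51 + \frac{7}{-7 + 24649 - 20724}\right) + 13384 = \left(51 + \frac{7}{3918}\right) + 13384 = \frac{199825}{3918} + 13384 = \frac{52638337}{3918}$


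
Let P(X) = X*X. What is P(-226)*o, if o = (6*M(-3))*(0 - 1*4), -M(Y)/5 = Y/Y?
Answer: 6129120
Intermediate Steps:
P(X) = X²
M(Y) = -5 (M(Y) = -5*Y/Y = -5*1 = -5)
o = 120 (o = (6*(-5))*(0 - 1*4) = -30*(0 - 4) = -30*(-4) = 120)
P(-226)*o = (-226)²*120 = 51076*120 = 6129120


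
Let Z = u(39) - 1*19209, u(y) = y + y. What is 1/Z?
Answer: -1/19131 ≈ -5.2271e-5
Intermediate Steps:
u(y) = 2*y
Z = -19131 (Z = 2*39 - 1*19209 = 78 - 19209 = -19131)
1/Z = 1/(-19131) = -1/19131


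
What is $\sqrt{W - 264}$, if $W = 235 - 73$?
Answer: $i \sqrt{102} \approx 10.1 i$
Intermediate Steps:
$W = 162$
$\sqrt{W - 264} = \sqrt{162 - 264} = \sqrt{-102} = i \sqrt{102}$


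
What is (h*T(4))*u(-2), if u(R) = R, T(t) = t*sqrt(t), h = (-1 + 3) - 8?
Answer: 96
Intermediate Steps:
h = -6 (h = 2 - 8 = -6)
T(t) = t**(3/2)
(h*T(4))*u(-2) = -6*4**(3/2)*(-2) = -6*8*(-2) = -48*(-2) = 96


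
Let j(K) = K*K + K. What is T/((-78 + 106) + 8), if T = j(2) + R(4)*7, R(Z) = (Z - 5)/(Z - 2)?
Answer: 5/72 ≈ 0.069444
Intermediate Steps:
j(K) = K + K² (j(K) = K² + K = K + K²)
R(Z) = (-5 + Z)/(-2 + Z)
T = 5/2 (T = 2*(1 + 2) + ((-5 + 4)/(-2 + 4))*7 = 2*3 + (-1/2)*7 = 6 + ((½)*(-1))*7 = 6 - ½*7 = 6 - 7/2 = 5/2 ≈ 2.5000)
T/((-78 + 106) + 8) = 5/(2*((-78 + 106) + 8)) = 5/(2*(28 + 8)) = (5/2)/36 = (5/2)*(1/36) = 5/72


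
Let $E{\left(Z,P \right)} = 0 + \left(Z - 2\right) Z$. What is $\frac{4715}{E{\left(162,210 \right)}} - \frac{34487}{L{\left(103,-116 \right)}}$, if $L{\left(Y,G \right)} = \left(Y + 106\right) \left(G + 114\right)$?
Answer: $\frac{89587391}{1083456} \approx 82.687$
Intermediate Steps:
$E{\left(Z,P \right)} = Z \left(-2 + Z\right)$ ($E{\left(Z,P \right)} = 0 + \left(Z - 2\right) Z = 0 + \left(-2 + Z\right) Z = 0 + Z \left(-2 + Z\right) = Z \left(-2 + Z\right)$)
$L{\left(Y,G \right)} = \left(106 + Y\right) \left(114 + G\right)$
$\frac{4715}{E{\left(162,210 \right)}} - \frac{34487}{L{\left(103,-116 \right)}} = \frac{4715}{162 \left(-2 + 162\right)} - \frac{34487}{12084 + 106 \left(-116\right) + 114 \cdot 103 - 11948} = \frac{4715}{162 \cdot 160} - \frac{34487}{12084 - 12296 + 11742 - 11948} = \frac{4715}{25920} - \frac{34487}{-418} = 4715 \cdot \frac{1}{25920} - - \frac{34487}{418} = \frac{943}{5184} + \frac{34487}{418} = \frac{89587391}{1083456}$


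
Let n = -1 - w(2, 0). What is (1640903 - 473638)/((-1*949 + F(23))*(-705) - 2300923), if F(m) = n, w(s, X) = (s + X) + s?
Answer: -1167265/1628353 ≈ -0.71684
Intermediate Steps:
w(s, X) = X + 2*s (w(s, X) = (X + s) + s = X + 2*s)
n = -5 (n = -1 - (0 + 2*2) = -1 - (0 + 4) = -1 - 1*4 = -1 - 4 = -5)
F(m) = -5
(1640903 - 473638)/((-1*949 + F(23))*(-705) - 2300923) = (1640903 - 473638)/((-1*949 - 5)*(-705) - 2300923) = 1167265/((-949 - 5)*(-705) - 2300923) = 1167265/(-954*(-705) - 2300923) = 1167265/(672570 - 2300923) = 1167265/(-1628353) = 1167265*(-1/1628353) = -1167265/1628353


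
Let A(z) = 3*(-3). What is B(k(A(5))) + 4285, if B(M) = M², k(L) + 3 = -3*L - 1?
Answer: 4814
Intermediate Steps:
A(z) = -9
k(L) = -4 - 3*L (k(L) = -3 + (-3*L - 1) = -3 + (-1 - 3*L) = -4 - 3*L)
B(k(A(5))) + 4285 = (-4 - 3*(-9))² + 4285 = (-4 + 27)² + 4285 = 23² + 4285 = 529 + 4285 = 4814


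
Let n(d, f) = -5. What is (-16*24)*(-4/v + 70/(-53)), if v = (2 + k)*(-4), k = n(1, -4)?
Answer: 33664/53 ≈ 635.17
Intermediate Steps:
k = -5
v = 12 (v = (2 - 5)*(-4) = -3*(-4) = 12)
(-16*24)*(-4/v + 70/(-53)) = (-16*24)*(-4/12 + 70/(-53)) = -384*(-4*1/12 + 70*(-1/53)) = -384*(-1/3 - 70/53) = -384*(-263/159) = 33664/53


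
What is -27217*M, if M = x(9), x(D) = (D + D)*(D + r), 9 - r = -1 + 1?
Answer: -8818308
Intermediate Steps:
r = 9 (r = 9 - (-1 + 1) = 9 - 1*0 = 9 + 0 = 9)
x(D) = 2*D*(9 + D) (x(D) = (D + D)*(D + 9) = (2*D)*(9 + D) = 2*D*(9 + D))
M = 324 (M = 2*9*(9 + 9) = 2*9*18 = 324)
-27217*M = -27217*324 = -8818308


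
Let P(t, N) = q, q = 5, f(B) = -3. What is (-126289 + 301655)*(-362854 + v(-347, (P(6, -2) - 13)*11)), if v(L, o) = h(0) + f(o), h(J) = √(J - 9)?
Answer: -63632780662 + 526098*I ≈ -6.3633e+10 + 5.261e+5*I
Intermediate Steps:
h(J) = √(-9 + J)
P(t, N) = 5
v(L, o) = -3 + 3*I (v(L, o) = √(-9 + 0) - 3 = √(-9) - 3 = 3*I - 3 = -3 + 3*I)
(-126289 + 301655)*(-362854 + v(-347, (P(6, -2) - 13)*11)) = (-126289 + 301655)*(-362854 + (-3 + 3*I)) = 175366*(-362857 + 3*I) = -63632780662 + 526098*I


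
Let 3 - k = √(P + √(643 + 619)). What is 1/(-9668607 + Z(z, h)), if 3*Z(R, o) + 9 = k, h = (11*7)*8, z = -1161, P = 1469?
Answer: -1/(9668609 + √(1469 + √1262)/3) ≈ -1.0343e-7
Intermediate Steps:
h = 616 (h = 77*8 = 616)
k = 3 - √(1469 + √1262) (k = 3 - √(1469 + √(643 + 619)) = 3 - √(1469 + √1262) ≈ -35.788)
Z(R, o) = -2 - √(1469 + √1262)/3 (Z(R, o) = -3 + (3 - √(1469 + √1262))/3 = -3 + (1 - √(1469 + √1262)/3) = -2 - √(1469 + √1262)/3)
1/(-9668607 + Z(z, h)) = 1/(-9668607 + (-2 - √(1469 + √1262)/3)) = 1/(-9668609 - √(1469 + √1262)/3)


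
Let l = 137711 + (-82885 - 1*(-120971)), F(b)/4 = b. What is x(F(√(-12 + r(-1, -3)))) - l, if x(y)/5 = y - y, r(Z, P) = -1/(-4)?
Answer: -175797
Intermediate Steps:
r(Z, P) = ¼ (r(Z, P) = -1*(-¼) = ¼)
F(b) = 4*b
l = 175797 (l = 137711 + (-82885 + 120971) = 137711 + 38086 = 175797)
x(y) = 0 (x(y) = 5*(y - y) = 5*0 = 0)
x(F(√(-12 + r(-1, -3)))) - l = 0 - 1*175797 = 0 - 175797 = -175797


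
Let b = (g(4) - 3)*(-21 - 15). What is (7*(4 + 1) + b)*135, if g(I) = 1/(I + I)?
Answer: 37395/2 ≈ 18698.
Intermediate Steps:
g(I) = 1/(2*I)
b = 207/2 (b = ((½)/4 - 3)*(-21 - 15) = ((½)*(¼) - 3)*(-36) = (⅛ - 3)*(-36) = -23/8*(-36) = 207/2 ≈ 103.50)
(7*(4 + 1) + b)*135 = (7*(4 + 1) + 207/2)*135 = (7*5 + 207/2)*135 = (35 + 207/2)*135 = (277/2)*135 = 37395/2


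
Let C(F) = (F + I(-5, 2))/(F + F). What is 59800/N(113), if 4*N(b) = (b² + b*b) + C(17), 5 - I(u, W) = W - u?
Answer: 8132800/868307 ≈ 9.3663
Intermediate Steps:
I(u, W) = 5 + u - W (I(u, W) = 5 - (W - u) = 5 + (u - W) = 5 + u - W)
C(F) = (-2 + F)/(2*F) (C(F) = (F + (5 - 5 - 1*2))/(F + F) = (F + (5 - 5 - 2))/((2*F)) = (F - 2)*(1/(2*F)) = (-2 + F)*(1/(2*F)) = (-2 + F)/(2*F))
N(b) = 15/136 + b²/2 (N(b) = ((b² + b*b) + (½)*(-2 + 17)/17)/4 = ((b² + b²) + (½)*(1/17)*15)/4 = (2*b² + 15/34)/4 = (15/34 + 2*b²)/4 = 15/136 + b²/2)
59800/N(113) = 59800/(15/136 + (½)*113²) = 59800/(15/136 + (½)*12769) = 59800/(15/136 + 12769/2) = 59800/(868307/136) = 59800*(136/868307) = 8132800/868307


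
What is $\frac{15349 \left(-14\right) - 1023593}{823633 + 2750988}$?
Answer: $- \frac{1238479}{3574621} \approx -0.34646$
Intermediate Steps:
$\frac{15349 \left(-14\right) - 1023593}{823633 + 2750988} = \frac{-214886 - 1023593}{3574621} = \left(-1238479\right) \frac{1}{3574621} = - \frac{1238479}{3574621}$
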